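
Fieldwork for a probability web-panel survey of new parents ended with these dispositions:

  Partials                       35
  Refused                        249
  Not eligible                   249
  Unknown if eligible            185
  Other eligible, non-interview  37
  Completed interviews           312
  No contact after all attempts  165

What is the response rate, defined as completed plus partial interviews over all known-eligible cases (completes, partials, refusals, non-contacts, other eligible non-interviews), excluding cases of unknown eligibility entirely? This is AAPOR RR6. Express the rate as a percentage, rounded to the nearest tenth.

43.5%

Numerator: 312 + 35 = 347
Denominator: 312 + 35 + 249 + 165 + 37 = 798
RR6 = 347 / 798 = 0.4348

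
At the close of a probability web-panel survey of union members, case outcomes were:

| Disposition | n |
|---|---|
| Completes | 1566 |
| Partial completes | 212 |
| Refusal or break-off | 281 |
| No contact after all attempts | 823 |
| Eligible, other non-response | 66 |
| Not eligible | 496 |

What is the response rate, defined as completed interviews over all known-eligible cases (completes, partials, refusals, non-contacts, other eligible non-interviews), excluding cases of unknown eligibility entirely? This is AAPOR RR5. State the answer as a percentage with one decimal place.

53.1%

Num: 1566
Denominator: 1566 + 212 + 281 + 823 + 66 = 2948
RR5 = 1566 / 2948 = 0.5312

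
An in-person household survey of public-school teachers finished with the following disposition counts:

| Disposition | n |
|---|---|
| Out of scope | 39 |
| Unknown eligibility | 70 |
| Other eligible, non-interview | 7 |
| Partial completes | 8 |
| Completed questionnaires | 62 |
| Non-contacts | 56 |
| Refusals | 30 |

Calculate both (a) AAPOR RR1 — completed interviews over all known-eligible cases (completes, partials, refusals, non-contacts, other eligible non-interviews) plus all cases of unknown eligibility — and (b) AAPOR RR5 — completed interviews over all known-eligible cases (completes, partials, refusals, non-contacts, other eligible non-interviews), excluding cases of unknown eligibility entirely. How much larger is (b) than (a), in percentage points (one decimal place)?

11.4

Top: 62
Denominator: 62 + 8 + 30 + 56 + 7 + 70 = 233
RR1 = 62 / 233 = 0.2661
Denominator: 62 + 8 + 30 + 56 + 7 = 163
RR5 = 62 / 163 = 0.3804
Difference = 38.04 − 26.61 = 11.43 percentage points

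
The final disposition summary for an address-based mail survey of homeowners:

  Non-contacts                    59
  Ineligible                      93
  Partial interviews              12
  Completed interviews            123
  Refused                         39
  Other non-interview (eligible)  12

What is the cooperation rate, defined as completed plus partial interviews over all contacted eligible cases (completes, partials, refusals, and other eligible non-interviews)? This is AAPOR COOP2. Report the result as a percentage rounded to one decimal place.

Numerator = 123 + 12 = 135
Denominator = 123 + 12 + 39 + 12 = 186
COOP2 = 135 / 186 = 0.7258

72.6%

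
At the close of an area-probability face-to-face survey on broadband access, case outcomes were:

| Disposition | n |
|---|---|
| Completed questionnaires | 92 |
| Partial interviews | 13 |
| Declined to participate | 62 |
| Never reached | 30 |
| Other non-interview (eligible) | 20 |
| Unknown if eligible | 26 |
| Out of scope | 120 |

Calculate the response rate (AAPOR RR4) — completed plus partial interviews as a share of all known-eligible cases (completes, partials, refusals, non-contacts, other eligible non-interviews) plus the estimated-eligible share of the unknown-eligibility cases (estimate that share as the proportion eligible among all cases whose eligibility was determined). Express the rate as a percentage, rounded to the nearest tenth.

44.9%

Numerator → 92 + 13 = 105
Determined eligible → 92 + 13 + 62 + 30 + 20 = 217
e = 217 / (217 + 120) = 217 / 337 = 0.6439
Eligible share of unknowns → 0.6439 × 26 = 16.74
Denom → 217 + 16.74 = 233.74
RR4 = 105 / 233.74 = 0.4492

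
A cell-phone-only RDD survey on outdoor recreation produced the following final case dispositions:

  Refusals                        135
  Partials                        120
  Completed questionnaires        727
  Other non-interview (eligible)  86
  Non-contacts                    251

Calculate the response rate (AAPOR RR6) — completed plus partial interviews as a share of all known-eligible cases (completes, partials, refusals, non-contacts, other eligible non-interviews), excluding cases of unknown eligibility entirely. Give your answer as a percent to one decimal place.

64.2%

Num = 727 + 120 = 847
Base = 727 + 120 + 135 + 251 + 86 = 1319
RR6 = 847 / 1319 = 0.6422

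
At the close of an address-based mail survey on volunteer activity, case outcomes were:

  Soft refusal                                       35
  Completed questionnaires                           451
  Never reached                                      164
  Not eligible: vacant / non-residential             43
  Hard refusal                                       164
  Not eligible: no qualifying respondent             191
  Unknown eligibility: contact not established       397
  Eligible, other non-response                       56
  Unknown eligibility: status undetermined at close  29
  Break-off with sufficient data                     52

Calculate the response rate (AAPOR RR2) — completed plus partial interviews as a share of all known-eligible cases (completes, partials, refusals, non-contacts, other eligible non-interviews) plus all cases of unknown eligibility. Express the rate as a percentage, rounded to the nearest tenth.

37.3%

Refusals = 164 + 35 = 199
Unknown if eligible = 397 + 29 = 426
Out of scope = 191 + 43 = 234
Num → 451 + 52 = 503
Denominator → 451 + 52 + 199 + 164 + 56 + 426 = 1348
RR2 = 503 / 1348 = 0.3731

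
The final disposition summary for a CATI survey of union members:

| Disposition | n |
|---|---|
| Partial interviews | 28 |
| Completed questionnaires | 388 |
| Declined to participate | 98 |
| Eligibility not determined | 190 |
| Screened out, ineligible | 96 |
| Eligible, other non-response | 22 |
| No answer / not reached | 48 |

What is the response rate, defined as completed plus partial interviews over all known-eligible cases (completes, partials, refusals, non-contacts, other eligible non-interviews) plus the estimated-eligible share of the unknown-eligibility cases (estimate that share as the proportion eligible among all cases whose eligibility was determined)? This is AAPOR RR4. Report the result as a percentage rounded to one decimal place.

Numerator → 388 + 28 = 416
Eligible (known) → 388 + 28 + 98 + 48 + 22 = 584
e = 584 / (584 + 96) = 584 / 680 = 0.8588
Eligible share of unknowns → 0.8588 × 190 = 163.17
Denom → 584 + 163.17 = 747.17
RR4 = 416 / 747.17 = 0.5568

55.7%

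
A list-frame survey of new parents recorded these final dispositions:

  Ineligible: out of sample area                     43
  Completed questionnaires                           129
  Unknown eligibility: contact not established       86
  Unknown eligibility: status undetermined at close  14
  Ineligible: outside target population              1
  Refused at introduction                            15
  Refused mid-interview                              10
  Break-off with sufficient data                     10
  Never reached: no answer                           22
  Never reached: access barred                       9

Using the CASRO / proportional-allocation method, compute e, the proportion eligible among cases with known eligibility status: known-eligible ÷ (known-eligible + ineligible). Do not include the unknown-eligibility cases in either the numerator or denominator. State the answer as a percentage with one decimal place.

Declined to participate = 15 + 10 = 25
No contact after all attempts = 22 + 9 = 31
Undetermined eligibility = 86 + 14 = 100
Screened out, ineligible = 1 + 43 = 44
Eligible (known) → 129 + 10 + 25 + 31 = 195
e = 195 / (195 + 44) = 195 / 239 = 0.8159

81.6%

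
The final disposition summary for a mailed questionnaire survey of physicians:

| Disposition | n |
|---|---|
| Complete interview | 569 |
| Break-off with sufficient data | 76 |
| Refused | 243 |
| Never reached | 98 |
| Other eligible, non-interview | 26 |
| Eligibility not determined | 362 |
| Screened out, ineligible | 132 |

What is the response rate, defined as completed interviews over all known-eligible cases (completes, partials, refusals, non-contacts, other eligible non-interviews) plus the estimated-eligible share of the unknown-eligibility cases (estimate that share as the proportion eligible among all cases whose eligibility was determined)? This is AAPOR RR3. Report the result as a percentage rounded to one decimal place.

Numerator → 569
Determined eligible → 569 + 76 + 243 + 98 + 26 = 1012
e = 1012 / (1012 + 132) = 1012 / 1144 = 0.8846
e × U → 0.8846 × 362 = 320.23
Denominator → 1012 + 320.23 = 1332.23
RR3 = 569 / 1332.23 = 0.4271

42.7%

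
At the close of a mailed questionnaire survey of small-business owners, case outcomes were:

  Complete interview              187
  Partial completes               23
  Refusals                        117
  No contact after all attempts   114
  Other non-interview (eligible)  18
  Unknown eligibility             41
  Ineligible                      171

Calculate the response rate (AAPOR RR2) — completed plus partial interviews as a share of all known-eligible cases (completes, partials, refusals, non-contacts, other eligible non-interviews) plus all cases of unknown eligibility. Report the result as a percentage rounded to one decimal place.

Num → 187 + 23 = 210
Denominator → 187 + 23 + 117 + 114 + 18 + 41 = 500
RR2 = 210 / 500 = 0.4200

42.0%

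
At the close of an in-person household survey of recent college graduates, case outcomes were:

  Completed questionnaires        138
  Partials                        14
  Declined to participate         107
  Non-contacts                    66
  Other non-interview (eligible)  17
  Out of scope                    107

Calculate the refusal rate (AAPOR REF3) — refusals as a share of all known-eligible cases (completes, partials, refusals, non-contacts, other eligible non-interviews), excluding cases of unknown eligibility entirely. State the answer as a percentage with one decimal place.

Num: 107
Denom: 138 + 14 + 107 + 66 + 17 = 342
REF3 = 107 / 342 = 0.3129

31.3%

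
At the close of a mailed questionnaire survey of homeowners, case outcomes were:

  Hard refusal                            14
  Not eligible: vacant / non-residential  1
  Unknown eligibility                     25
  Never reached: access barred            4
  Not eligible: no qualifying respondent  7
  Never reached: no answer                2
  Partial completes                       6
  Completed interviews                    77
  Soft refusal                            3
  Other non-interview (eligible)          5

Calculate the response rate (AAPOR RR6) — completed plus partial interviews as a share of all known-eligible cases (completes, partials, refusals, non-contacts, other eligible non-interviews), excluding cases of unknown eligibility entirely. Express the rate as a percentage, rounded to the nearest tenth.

74.8%

Refusals = 14 + 3 = 17
Never reached = 2 + 4 = 6
Ineligible = 7 + 1 = 8
Num → 77 + 6 = 83
Denom → 77 + 6 + 17 + 6 + 5 = 111
RR6 = 83 / 111 = 0.7477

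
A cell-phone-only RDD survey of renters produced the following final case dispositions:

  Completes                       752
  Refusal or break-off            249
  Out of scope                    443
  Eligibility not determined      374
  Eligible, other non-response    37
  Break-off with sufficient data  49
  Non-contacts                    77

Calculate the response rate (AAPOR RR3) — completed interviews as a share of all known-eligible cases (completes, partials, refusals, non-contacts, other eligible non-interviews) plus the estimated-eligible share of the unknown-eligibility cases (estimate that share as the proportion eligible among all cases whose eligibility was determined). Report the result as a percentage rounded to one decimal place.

Numerator → 752
Determined eligible → 752 + 49 + 249 + 77 + 37 = 1164
e = 1164 / (1164 + 443) = 1164 / 1607 = 0.7243
e × U → 0.7243 × 374 = 270.89
Base → 1164 + 270.89 = 1434.89
RR3 = 752 / 1434.89 = 0.5241

52.4%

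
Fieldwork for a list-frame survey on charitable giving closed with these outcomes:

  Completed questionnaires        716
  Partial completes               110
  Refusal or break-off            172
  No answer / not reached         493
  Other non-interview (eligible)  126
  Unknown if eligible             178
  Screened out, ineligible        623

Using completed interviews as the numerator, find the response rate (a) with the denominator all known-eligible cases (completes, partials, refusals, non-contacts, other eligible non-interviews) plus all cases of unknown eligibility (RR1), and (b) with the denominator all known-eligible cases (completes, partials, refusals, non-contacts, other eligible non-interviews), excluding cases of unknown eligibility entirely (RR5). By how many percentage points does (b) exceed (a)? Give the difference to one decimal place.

4.4

Num → 716
Base → 716 + 110 + 172 + 493 + 126 + 178 = 1795
RR1 = 716 / 1795 = 0.3989
Base → 716 + 110 + 172 + 493 + 126 = 1617
RR5 = 716 / 1617 = 0.4428
Difference = 44.28 − 39.89 = 4.39 percentage points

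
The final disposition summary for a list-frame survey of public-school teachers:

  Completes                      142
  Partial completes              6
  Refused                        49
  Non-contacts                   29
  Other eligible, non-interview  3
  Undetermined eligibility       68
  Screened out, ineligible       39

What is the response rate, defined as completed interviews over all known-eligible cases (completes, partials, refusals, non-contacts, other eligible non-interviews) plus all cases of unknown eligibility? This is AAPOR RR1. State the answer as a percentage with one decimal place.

Numerator = 142
Base = 142 + 6 + 49 + 29 + 3 + 68 = 297
RR1 = 142 / 297 = 0.4781

47.8%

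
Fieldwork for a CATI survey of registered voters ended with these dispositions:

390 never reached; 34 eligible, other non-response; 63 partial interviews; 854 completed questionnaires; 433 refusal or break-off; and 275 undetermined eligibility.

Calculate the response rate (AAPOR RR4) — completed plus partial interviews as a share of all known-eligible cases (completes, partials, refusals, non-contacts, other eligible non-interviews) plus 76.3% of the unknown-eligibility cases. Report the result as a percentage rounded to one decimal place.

46.2%

Numerator → 854 + 63 = 917
Eligible (known) → 854 + 63 + 433 + 390 + 34 = 1774
Eligible share of unknowns → 0.7630 × 275 = 209.83
Base → 1774 + 209.83 = 1983.83
RR4 = 917 / 1983.83 = 0.4622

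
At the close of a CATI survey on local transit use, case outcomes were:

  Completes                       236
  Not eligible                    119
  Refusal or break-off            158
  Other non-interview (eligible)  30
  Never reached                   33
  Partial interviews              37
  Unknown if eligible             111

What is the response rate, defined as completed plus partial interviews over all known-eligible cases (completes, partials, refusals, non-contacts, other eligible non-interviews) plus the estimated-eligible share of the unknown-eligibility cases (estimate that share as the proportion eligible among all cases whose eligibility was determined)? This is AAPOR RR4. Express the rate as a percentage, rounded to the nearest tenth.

Numerator: 236 + 37 = 273
Determined eligible: 236 + 37 + 158 + 33 + 30 = 494
e = 494 / (494 + 119) = 494 / 613 = 0.8059
Estimated eligible among unknowns: 0.8059 × 111 = 89.45
Base: 494 + 89.45 = 583.45
RR4 = 273 / 583.45 = 0.4679

46.8%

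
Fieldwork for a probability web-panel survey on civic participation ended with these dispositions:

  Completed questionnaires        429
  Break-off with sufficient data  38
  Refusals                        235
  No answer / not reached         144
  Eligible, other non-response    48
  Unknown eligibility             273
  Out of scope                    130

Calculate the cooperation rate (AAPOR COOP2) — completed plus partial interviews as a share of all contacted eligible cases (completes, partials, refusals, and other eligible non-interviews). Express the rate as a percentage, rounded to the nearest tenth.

Numerator → 429 + 38 = 467
Denom → 429 + 38 + 235 + 48 = 750
COOP2 = 467 / 750 = 0.6227

62.3%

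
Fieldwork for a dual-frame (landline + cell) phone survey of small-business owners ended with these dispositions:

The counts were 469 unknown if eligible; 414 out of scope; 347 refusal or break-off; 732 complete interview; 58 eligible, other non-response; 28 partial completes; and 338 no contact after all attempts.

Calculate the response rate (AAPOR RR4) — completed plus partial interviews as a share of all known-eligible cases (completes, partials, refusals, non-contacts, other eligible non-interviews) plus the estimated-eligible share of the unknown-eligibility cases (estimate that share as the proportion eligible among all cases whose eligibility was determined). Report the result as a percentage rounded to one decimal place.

Num: 732 + 28 = 760
Eligible (known): 732 + 28 + 347 + 338 + 58 = 1503
e = 1503 / (1503 + 414) = 1503 / 1917 = 0.7840
Estimated eligible among unknowns: 0.7840 × 469 = 367.70
Denominator: 1503 + 367.70 = 1870.70
RR4 = 760 / 1870.70 = 0.4063

40.6%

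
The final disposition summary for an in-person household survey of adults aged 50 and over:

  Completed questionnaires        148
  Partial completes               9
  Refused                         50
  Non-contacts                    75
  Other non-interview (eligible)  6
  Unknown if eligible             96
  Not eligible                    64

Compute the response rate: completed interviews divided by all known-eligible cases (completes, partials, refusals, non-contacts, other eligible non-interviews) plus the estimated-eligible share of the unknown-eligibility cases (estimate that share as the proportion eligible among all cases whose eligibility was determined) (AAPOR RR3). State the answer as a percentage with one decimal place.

Num → 148
Determined eligible → 148 + 9 + 50 + 75 + 6 = 288
e = 288 / (288 + 64) = 288 / 352 = 0.8182
Eligible share of unknowns → 0.8182 × 96 = 78.55
Denom → 288 + 78.55 = 366.55
RR3 = 148 / 366.55 = 0.4038

40.4%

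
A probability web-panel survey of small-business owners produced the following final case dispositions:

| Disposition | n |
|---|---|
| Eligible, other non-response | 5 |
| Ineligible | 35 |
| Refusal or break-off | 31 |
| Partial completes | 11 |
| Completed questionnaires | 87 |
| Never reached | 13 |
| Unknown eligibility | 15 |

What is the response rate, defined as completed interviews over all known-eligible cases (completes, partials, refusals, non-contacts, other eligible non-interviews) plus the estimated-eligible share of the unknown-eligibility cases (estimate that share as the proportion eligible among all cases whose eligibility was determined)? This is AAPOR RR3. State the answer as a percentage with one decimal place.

54.7%

Top → 87
Eligible (known) → 87 + 11 + 31 + 13 + 5 = 147
e = 147 / (147 + 35) = 147 / 182 = 0.8077
Eligible share of unknowns → 0.8077 × 15 = 12.12
Denom → 147 + 12.12 = 159.12
RR3 = 87 / 159.12 = 0.5468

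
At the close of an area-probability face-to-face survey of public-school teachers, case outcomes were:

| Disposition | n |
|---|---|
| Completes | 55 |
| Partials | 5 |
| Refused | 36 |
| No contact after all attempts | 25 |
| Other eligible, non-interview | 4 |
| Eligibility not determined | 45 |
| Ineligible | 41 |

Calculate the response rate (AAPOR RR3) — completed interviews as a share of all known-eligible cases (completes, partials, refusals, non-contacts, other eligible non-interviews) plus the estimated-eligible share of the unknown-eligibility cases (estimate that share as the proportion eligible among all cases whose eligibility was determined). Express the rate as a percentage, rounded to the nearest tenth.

Numerator: 55
Eligible (known): 55 + 5 + 36 + 25 + 4 = 125
e = 125 / (125 + 41) = 125 / 166 = 0.7530
e × U: 0.7530 × 45 = 33.88
Denom: 125 + 33.88 = 158.88
RR3 = 55 / 158.88 = 0.3462

34.6%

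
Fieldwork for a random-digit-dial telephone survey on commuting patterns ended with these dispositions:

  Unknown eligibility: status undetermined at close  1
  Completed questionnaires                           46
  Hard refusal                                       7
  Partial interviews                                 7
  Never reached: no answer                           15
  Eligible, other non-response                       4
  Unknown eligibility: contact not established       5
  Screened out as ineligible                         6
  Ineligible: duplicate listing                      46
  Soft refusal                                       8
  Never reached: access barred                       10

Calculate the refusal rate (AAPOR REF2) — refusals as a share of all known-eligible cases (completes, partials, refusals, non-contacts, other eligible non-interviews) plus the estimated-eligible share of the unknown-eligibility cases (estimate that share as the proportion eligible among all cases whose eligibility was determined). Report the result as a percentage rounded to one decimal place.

Refusals = 7 + 8 = 15
Never reached = 15 + 10 = 25
Eligibility not determined = 5 + 1 = 6
Out of scope = 6 + 46 = 52
Num = 15
Known eligible = 46 + 7 + 15 + 25 + 4 = 97
e = 97 / (97 + 52) = 97 / 149 = 0.6510
Eligible share of unknowns = 0.6510 × 6 = 3.91
Denom = 97 + 3.91 = 100.91
REF2 = 15 / 100.91 = 0.1486

14.9%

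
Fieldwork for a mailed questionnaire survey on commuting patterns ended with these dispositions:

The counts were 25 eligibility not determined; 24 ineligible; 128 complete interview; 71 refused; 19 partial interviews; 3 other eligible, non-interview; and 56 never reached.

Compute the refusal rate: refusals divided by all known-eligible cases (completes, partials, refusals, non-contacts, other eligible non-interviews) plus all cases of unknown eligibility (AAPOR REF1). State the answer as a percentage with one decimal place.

Num = 71
Base = 128 + 19 + 71 + 56 + 3 + 25 = 302
REF1 = 71 / 302 = 0.2351

23.5%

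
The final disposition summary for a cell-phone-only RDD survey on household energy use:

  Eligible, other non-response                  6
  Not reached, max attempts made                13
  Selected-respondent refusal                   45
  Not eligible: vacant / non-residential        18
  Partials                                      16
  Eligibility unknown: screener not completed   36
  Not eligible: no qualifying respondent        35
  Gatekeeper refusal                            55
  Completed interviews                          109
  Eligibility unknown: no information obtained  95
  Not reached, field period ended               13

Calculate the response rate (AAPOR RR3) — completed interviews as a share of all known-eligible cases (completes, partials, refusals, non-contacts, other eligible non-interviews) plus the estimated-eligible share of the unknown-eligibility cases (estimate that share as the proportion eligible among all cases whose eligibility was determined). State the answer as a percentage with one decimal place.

Refused = 55 + 45 = 100
No answer / not reached = 13 + 13 = 26
Undetermined eligibility = 36 + 95 = 131
Screened out, ineligible = 35 + 18 = 53
Numerator → 109
Eligible (known) → 109 + 16 + 100 + 26 + 6 = 257
e = 257 / (257 + 53) = 257 / 310 = 0.8290
Eligible share of unknowns → 0.8290 × 131 = 108.60
Base → 257 + 108.60 = 365.60
RR3 = 109 / 365.60 = 0.2981

29.8%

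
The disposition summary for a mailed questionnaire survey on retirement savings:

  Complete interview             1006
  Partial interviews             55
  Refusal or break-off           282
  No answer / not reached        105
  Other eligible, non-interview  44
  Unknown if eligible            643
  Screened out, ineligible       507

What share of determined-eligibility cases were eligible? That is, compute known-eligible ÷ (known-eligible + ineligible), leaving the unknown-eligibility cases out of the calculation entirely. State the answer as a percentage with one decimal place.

Known eligible → 1006 + 55 + 282 + 105 + 44 = 1492
e = 1492 / (1492 + 507) = 1492 / 1999 = 0.7464

74.6%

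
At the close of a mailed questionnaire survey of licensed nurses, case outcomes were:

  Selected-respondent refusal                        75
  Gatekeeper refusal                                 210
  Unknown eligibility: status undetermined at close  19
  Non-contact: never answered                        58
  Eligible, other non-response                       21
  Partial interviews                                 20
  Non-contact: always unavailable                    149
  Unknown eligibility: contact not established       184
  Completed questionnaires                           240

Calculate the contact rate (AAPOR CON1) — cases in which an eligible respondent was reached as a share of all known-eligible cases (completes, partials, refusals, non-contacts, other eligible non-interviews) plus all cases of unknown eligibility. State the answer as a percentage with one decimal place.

Refused = 210 + 75 = 285
Non-contacts = 58 + 149 = 207
Eligibility not determined = 184 + 19 = 203
Num → 240 + 20 + 285 + 21 = 566
Base → 240 + 20 + 285 + 207 + 21 + 203 = 976
CON1 = 566 / 976 = 0.5799

58.0%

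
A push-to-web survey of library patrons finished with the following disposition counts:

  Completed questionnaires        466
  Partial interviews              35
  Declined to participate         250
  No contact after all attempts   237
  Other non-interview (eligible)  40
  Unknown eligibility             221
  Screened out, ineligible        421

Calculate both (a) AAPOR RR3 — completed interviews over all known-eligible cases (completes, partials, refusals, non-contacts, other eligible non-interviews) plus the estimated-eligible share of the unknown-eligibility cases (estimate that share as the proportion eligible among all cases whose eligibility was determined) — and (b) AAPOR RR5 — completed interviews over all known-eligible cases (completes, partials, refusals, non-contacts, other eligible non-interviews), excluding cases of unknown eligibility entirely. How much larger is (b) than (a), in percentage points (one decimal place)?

6.0

Numerator = 466
Known eligible = 466 + 35 + 250 + 237 + 40 = 1028
e = 1028 / (1028 + 421) = 1028 / 1449 = 0.7095
e × U = 0.7095 × 221 = 156.80
Base = 1028 + 156.80 = 1184.80
RR3 = 466 / 1184.80 = 0.3933
Base = 466 + 35 + 250 + 237 + 40 = 1028
RR5 = 466 / 1028 = 0.4533
Difference = 45.33 − 39.33 = 6.00 percentage points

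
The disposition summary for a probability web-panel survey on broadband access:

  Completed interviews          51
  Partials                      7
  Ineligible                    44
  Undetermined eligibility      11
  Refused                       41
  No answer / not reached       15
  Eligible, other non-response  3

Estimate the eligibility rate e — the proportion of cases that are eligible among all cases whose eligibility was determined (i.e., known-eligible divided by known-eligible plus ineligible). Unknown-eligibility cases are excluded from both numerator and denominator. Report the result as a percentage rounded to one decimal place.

72.7%

Determined eligible → 51 + 7 + 41 + 15 + 3 = 117
e = 117 / (117 + 44) = 117 / 161 = 0.7267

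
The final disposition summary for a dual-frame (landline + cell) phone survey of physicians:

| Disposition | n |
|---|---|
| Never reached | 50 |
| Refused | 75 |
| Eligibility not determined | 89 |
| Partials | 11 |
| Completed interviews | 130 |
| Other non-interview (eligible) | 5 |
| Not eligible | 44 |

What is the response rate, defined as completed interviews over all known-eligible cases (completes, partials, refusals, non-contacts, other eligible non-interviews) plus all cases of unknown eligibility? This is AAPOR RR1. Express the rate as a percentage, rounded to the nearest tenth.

36.1%

Num: 130
Denominator: 130 + 11 + 75 + 50 + 5 + 89 = 360
RR1 = 130 / 360 = 0.3611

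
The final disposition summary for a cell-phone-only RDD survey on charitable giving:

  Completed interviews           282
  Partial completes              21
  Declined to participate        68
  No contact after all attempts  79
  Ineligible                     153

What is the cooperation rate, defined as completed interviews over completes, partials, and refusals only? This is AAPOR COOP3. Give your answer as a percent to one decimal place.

76.0%

Top → 282
Base → 282 + 21 + 68 = 371
COOP3 = 282 / 371 = 0.7601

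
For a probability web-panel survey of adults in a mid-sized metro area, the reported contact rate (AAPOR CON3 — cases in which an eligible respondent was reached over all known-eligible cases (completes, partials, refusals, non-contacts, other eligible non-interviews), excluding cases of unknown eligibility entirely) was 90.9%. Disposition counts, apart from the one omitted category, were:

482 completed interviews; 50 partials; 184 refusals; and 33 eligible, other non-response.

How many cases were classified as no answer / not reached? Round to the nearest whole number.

Num: 482 + 50 + 184 + 33 = 749
CON3 = 749 / D = 0.909
D = 749 / 0.909 = 824.0
Rest of base = 749
no answer / not reached = 824.0 − 749 ≈ 75

75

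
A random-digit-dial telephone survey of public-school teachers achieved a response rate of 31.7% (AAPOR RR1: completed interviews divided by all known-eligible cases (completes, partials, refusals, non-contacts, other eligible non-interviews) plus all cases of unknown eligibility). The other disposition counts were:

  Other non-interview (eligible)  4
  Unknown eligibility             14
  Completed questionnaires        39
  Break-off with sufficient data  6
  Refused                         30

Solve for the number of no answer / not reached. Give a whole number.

30

RR1 = 39 / D = 0.317
D = 39 / 0.317 = 123.0
Other denominator terms total 93
no answer / not reached = 123.0 − 93 ≈ 30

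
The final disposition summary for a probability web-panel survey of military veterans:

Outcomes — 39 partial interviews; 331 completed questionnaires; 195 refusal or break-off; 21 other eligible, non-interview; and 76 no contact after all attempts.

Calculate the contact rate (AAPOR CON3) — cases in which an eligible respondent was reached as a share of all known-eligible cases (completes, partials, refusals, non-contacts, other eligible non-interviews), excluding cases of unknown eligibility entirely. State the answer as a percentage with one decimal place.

Num: 331 + 39 + 195 + 21 = 586
Denominator: 331 + 39 + 195 + 76 + 21 = 662
CON3 = 586 / 662 = 0.8852

88.5%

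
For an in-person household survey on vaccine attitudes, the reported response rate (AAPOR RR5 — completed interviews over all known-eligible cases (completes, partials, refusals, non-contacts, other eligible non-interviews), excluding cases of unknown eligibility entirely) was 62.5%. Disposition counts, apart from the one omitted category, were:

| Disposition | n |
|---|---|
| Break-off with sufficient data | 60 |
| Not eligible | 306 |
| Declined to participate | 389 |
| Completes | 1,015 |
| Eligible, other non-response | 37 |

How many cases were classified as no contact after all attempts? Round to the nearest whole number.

RR5 = 1015 / D = 0.625
D = 1015 / 0.625 = 1624.0
Remaining denominator categories sum to 1501
no contact after all attempts = 1624.0 − 1501 ≈ 123

123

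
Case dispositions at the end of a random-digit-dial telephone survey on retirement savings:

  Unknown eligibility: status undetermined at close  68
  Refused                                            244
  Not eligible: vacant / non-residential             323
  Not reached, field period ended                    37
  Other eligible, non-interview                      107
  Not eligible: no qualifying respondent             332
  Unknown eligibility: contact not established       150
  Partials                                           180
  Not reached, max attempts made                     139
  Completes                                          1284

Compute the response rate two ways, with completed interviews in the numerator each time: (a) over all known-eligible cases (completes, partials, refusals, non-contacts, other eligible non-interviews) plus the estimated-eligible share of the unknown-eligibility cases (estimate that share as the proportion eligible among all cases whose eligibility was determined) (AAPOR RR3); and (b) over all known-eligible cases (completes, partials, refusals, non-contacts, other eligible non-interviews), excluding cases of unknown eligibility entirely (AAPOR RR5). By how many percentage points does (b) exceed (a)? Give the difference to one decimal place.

Never reached = 37 + 139 = 176
Eligibility not determined = 150 + 68 = 218
Screened out, ineligible = 332 + 323 = 655
Numerator = 1284
Determined eligible = 1284 + 180 + 244 + 176 + 107 = 1991
e = 1991 / (1991 + 655) = 1991 / 2646 = 0.7525
e × U = 0.7525 × 218 = 164.04
Denom = 1991 + 164.04 = 2155.04
RR3 = 1284 / 2155.04 = 0.5958
Denom = 1284 + 180 + 244 + 176 + 107 = 1991
RR5 = 1284 / 1991 = 0.6449
Difference = 64.49 − 59.58 = 4.91 percentage points

4.9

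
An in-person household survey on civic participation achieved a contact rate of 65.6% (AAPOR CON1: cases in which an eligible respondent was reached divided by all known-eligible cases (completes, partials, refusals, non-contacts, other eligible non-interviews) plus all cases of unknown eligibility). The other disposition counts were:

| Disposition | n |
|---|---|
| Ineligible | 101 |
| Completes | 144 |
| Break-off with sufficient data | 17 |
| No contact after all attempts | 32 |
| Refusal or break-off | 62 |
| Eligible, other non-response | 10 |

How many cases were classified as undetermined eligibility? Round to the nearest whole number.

90

Numerator: 144 + 17 + 62 + 10 = 233
CON1 = 233 / D = 0.656
D = 233 / 0.656 = 355.2
Other denominator terms total 265
undetermined eligibility = 355.2 − 265 ≈ 90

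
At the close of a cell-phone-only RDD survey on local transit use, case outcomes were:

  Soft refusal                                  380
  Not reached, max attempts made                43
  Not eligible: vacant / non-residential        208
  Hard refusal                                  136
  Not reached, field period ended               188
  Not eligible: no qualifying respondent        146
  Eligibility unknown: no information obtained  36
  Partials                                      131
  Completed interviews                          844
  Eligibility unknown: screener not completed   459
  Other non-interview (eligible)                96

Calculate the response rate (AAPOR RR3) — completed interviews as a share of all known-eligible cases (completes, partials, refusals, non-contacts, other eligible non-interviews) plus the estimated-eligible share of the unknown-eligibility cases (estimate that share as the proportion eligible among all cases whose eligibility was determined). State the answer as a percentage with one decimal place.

Declined to participate = 136 + 380 = 516
Non-contacts = 188 + 43 = 231
Unknown eligibility = 459 + 36 = 495
Not eligible = 146 + 208 = 354
Numerator → 844
Known eligible → 844 + 131 + 516 + 231 + 96 = 1818
e = 1818 / (1818 + 354) = 1818 / 2172 = 0.8370
Eligible share of unknowns → 0.8370 × 495 = 414.31
Base → 1818 + 414.31 = 2232.31
RR3 = 844 / 2232.31 = 0.3781

37.8%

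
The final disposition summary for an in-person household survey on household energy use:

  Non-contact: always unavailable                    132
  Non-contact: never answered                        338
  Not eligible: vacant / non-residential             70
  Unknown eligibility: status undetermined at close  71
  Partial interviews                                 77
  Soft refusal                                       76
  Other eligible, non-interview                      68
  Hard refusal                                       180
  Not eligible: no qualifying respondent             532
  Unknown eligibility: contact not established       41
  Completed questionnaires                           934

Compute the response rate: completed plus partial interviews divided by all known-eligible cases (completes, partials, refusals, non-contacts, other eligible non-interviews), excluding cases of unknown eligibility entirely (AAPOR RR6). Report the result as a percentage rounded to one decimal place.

56.0%

Refused = 180 + 76 = 256
No answer / not reached = 338 + 132 = 470
Eligibility not determined = 41 + 71 = 112
Ineligible = 532 + 70 = 602
Numerator = 934 + 77 = 1011
Denominator = 934 + 77 + 256 + 470 + 68 = 1805
RR6 = 1011 / 1805 = 0.5601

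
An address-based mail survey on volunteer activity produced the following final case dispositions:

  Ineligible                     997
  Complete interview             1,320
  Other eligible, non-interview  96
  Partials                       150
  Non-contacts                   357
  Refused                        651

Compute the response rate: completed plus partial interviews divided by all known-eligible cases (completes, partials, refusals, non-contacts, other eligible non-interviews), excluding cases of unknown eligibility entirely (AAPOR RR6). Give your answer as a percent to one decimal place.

57.1%

Num → 1320 + 150 = 1470
Denom → 1320 + 150 + 651 + 357 + 96 = 2574
RR6 = 1470 / 2574 = 0.5711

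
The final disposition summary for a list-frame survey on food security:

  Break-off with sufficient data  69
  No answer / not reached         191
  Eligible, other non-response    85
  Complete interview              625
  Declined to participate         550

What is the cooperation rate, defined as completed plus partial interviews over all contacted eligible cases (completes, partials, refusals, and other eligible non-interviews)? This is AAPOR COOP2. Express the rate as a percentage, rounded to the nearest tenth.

52.2%

Top: 625 + 69 = 694
Base: 625 + 69 + 550 + 85 = 1329
COOP2 = 694 / 1329 = 0.5222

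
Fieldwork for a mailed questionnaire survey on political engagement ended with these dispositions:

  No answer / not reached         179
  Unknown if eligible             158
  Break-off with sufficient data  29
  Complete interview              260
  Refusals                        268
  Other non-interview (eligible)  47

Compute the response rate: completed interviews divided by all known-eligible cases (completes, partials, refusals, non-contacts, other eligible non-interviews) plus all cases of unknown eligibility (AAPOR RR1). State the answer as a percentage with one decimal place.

27.6%

Numerator: 260
Denominator: 260 + 29 + 268 + 179 + 47 + 158 = 941
RR1 = 260 / 941 = 0.2763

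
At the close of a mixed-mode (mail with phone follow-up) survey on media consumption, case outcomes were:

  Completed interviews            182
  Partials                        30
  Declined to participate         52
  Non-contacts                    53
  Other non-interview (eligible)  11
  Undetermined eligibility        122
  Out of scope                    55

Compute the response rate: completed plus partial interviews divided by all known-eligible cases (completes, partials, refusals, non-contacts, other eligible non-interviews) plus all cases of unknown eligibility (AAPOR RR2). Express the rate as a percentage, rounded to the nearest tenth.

47.1%

Numerator = 182 + 30 = 212
Denominator = 182 + 30 + 52 + 53 + 11 + 122 = 450
RR2 = 212 / 450 = 0.4711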